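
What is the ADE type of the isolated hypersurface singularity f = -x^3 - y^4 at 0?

E_{6}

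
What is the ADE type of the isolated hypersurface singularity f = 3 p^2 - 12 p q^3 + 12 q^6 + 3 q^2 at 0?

The Hessian of f at 0 has rank 2. Corank 0: nondegenerate Morse point, so A_1.

A_1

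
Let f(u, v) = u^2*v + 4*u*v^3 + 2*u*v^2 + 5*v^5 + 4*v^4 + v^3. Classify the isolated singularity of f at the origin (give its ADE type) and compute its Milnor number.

Type D_{6}, Milnor number mu = 6.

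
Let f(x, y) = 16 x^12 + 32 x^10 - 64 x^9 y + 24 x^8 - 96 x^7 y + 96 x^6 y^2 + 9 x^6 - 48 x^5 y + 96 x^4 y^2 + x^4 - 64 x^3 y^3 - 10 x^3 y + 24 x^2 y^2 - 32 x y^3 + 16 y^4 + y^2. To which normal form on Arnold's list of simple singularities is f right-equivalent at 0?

The Hessian of f at 0 has rank 1. Corank 1: A-series; mu = 3 gives A_3.

A3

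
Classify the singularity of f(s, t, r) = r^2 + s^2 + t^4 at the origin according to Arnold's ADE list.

The Hessian of f at 0 has rank 2. Corank 1: A-series; mu = 3 gives A_3.

A_{3}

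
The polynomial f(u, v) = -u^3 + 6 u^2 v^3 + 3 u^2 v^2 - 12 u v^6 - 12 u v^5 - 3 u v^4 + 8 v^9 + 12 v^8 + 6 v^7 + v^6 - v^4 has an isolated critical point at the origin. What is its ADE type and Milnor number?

Type E_6, Milnor number mu = 6.

The Hessian of f at 0 is [[0, 0], [0, 0]] with rank 0, so corank 2. A Groebner basis of the Jacobian ideal J(f) in C{u,v} is {u^3, u^2*v, -u^2/2 + u*v^2, v^3}; counting standard monomials gives mu = 6. Corank 2; j^3 = -u^3 is a perfect cube, so E-series; the 4-jet and mu = 6 give E_6.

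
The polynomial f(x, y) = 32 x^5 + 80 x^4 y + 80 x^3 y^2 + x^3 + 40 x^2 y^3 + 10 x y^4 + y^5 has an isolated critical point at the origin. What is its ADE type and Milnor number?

The Hessian of f at 0 is [[0, 0], [0, 0]] with rank 0, so corank 2. A Groebner basis of the Jacobian ideal J(f) in C{x,y} is {y^5, x*y^3 + y^4/8, x^2}; counting standard monomials gives mu = 8. Corank 2; j^3 = x^3 is a perfect cube, so E-series; the 5-jet and mu = 8 give E_8.

Type E_8, Milnor number mu = 8.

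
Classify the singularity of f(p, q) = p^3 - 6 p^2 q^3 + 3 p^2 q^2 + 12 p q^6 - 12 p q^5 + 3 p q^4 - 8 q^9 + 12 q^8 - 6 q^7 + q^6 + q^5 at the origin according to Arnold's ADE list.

E8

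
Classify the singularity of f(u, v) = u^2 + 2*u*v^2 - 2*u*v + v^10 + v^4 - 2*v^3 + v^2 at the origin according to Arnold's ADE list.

A_9

The Hessian of f at 0 is [[2, -2], [-2, 2]] with rank 1, so corank 1. A Groebner basis of the Jacobian ideal J(f) in C{u,v} is {u^5 + 10*u^4 - 30*u^3*v - 35*u^3 + 54*u^2*v + 23*u^2 - 27*u*v - 4*u + 4*v, u^4*v + 4*u^4 - 10*u^3*v - 10*u^3 + 15*u^2*v + 6*u^2 - 7*u*v - u + v, u + v^2 - v}; counting standard monomials gives mu = 9. Corank 1: A-series; mu = 9 gives A_9.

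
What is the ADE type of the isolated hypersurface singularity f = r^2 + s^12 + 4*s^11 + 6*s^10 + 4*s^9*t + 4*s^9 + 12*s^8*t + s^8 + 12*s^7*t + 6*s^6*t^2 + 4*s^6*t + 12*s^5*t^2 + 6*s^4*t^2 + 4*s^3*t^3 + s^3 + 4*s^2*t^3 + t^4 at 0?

The Hessian of f at 0 is [[0, 0, 0], [0, 0, 0], [0, 0, 2]] with rank 1, so corank 2. A Groebner basis of the Jacobian ideal J(f) in C{s,t,r} is {t^3, s^2, r}; counting standard monomials gives mu = 6. Corank 2; j^3 = s^3 is a perfect cube, so E-series; the 4-jet and mu = 6 give E_6.

E6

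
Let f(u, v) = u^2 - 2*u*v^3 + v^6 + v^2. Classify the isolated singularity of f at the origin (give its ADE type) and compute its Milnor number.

Type A_{1}, Milnor number mu = 1.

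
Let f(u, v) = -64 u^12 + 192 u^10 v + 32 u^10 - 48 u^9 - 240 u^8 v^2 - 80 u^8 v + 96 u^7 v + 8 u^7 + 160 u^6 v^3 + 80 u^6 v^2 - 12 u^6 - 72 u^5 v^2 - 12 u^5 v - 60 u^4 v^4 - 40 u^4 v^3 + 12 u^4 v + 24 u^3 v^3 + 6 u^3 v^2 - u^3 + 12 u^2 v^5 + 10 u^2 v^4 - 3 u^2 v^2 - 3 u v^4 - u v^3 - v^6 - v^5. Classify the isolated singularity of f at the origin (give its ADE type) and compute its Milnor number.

The Hessian of f at 0 is [[0, 0], [0, 0]] with rank 0, so corank 2. A Groebner basis of the Jacobian ideal J(f) in C{u,v} is {-u^2 + v^4 - v^3/3, u^3, u^2*v + u^2/3 + v^3/9, u^2 + u*v^2 + v^3/3}; counting standard monomials gives mu = 7. Corank 2; j^3 = -u^3 is a perfect cube, so E-series; the 4-jet and mu = 7 give E_7.

Type E_{7}, Milnor number mu = 7.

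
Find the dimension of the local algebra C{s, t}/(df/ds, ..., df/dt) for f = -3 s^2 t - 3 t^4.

5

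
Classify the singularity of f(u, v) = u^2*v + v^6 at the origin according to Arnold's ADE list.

D_{7}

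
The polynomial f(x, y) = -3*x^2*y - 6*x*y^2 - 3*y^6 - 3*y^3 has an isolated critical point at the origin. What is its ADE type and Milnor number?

Type D_7, Milnor number mu = 7.

The Hessian of f at 0 has rank 0. Corank 2; j^3 = -3*y*(x + y)^2 has shape L^2 M (L != M), so D-series; mu = 7 gives D_7.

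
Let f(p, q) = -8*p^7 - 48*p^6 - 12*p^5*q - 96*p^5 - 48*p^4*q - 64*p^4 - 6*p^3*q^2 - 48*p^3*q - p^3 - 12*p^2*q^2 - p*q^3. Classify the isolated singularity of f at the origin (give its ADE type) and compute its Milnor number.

Type E_{7}, Milnor number mu = 7.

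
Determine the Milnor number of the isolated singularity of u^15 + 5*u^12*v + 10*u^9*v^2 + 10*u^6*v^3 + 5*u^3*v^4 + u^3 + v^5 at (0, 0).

The Hessian of f at 0 is [[0, 0], [0, 0]] with rank 0, so corank 2. A Groebner basis of the Jacobian ideal J(f) in C{u,v} is {v^4, u^2}; counting standard monomials gives mu = 8. Corank 2; j^3 = u^3 is a perfect cube, so E-series; the 5-jet and mu = 8 give E_8.

8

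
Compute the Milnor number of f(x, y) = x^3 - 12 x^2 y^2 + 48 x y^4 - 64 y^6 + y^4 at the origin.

The Hessian of f at 0 has rank 0. Corank 2; j^3 = x^3 is a perfect cube, so E-series; the 4-jet and mu = 6 give E_6.

6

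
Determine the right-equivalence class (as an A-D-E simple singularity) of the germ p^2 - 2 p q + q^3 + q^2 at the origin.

The Hessian of f at 0 is [[2, -2], [-2, 2]] with rank 1, so corank 1. A Groebner basis of the Jacobian ideal J(f) in C{p,q} is {q^2, p - q}; counting standard monomials gives mu = 2. Corank 1: A-series; mu = 2 gives A_2.

A2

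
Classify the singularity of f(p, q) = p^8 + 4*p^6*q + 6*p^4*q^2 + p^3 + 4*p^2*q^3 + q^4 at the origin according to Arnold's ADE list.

E_{6}

The Hessian of f at 0 has rank 0. Corank 2; j^3 = p^3 is a perfect cube, so E-series; the 4-jet and mu = 6 give E_6.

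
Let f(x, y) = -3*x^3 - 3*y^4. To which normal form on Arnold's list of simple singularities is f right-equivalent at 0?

E_{6}

The Hessian of f at 0 is [[0, 0], [0, 0]] with rank 0, so corank 2. A Groebner basis of the Jacobian ideal J(f) in C{x,y} is {y^3, x^2}; counting standard monomials gives mu = 6. Corank 2; j^3 = -3*x^3 is a perfect cube, so E-series; the 4-jet and mu = 6 give E_6.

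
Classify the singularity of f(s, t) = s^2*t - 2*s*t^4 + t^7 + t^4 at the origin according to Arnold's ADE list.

The Hessian of f at 0 has rank 0. Corank 2; j^3 = s^2*t has shape L^2 M (L != M), so D-series; mu = 5 gives D_5.

D5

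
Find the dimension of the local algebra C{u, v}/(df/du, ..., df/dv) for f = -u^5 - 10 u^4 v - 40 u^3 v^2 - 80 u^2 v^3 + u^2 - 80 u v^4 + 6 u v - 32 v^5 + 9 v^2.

4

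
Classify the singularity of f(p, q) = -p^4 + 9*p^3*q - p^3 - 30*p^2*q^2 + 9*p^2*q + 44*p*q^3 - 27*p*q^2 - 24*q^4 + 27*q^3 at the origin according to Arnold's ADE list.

The Hessian of f at 0 has rank 0. Corank 2; j^3 = -(p - 3*q)^3 is a perfect cube, so E-series; the 4-jet and mu = 7 give E_7.

E_7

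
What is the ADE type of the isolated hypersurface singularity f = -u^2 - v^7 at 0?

A_6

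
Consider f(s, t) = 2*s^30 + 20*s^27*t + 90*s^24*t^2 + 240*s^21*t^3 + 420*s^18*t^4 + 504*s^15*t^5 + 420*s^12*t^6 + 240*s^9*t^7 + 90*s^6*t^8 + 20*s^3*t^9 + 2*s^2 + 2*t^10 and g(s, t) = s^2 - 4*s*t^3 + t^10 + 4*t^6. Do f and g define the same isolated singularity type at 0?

Yes.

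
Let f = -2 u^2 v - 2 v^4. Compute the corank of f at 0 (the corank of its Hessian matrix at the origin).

The Hessian at 0 is [[0, 0], [0, 0]] of rank 0; hence corank 2.

2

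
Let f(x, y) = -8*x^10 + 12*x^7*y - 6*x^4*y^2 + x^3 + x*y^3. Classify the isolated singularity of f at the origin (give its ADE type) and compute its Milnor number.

Type E_{7}, Milnor number mu = 7.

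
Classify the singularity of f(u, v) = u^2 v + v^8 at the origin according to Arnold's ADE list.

The Hessian of f at 0 has rank 0. Corank 2; j^3 = u^2*v has shape L^2 M (L != M), so D-series; mu = 9 gives D_9.

D9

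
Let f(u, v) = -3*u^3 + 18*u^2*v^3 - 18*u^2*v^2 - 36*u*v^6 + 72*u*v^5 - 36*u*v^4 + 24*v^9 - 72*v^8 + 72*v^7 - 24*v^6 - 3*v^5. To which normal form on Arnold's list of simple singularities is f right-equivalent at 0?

E_8

The Hessian of f at 0 has rank 0. Corank 2; j^3 = -3*u^3 is a perfect cube, so E-series; the 5-jet and mu = 8 give E_8.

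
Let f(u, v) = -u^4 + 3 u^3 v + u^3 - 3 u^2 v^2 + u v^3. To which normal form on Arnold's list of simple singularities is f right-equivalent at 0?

E7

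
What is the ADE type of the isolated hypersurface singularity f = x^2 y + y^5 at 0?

The Hessian of f at 0 has rank 0. Corank 2; j^3 = x^2*y has shape L^2 M (L != M), so D-series; mu = 6 gives D_6.

D_{6}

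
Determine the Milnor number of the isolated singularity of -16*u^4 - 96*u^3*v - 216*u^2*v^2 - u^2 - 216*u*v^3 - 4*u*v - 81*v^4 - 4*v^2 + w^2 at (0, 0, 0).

3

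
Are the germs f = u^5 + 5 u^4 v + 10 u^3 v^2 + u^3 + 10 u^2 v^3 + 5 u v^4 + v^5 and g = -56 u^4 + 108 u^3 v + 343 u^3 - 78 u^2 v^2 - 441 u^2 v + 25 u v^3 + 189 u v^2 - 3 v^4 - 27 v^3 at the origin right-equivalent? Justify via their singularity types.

The Hessian of f at 0 is [[0, 0], [0, 0]] with rank 0, so corank 2. A Groebner basis of the Jacobian ideal J(f) in C{u,v} is {v^5, u*v^3 + v^4/4, u^2}; counting standard monomials gives mu = 8. Corank 2; j^3 = u^3 is a perfect cube, so E-series; the 5-jet and mu = 8 give E_8. The Hessian of g at 0 is [[0, 0], [0, 0]] with rank 0, so corank 2. A Groebner basis of the Jacobian ideal J(g) in C{u,v} is {17294403*u^2/4 - 7411887*u*v/2 + v^4 + 343*v^3/4 + 3176523*v^2/4, u^3 - 5733*u^2/4 + 2457*u*v/2 - 3*v^3/28 - 1053*v^2/4, u^2*v - 8575*u^2/4 + 3675*u*v/2 - 19*v^3/84 - 1575*v^2/4, -2401*u^2 + u*v^2 + 2058*u*v - 10*v^3/21 - 441*v^2}; counting standard monomials gives mu = 7. Corank 2; j^3 = (7*u - 3*v)^3 is a perfect cube, so E-series; the 4-jet and mu = 7 give E_7. f is E_8 but g is E_7, hence not right-equivalent.

No.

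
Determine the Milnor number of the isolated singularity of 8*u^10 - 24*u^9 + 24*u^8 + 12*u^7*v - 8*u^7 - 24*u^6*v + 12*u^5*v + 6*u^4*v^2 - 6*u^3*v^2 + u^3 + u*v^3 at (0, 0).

The Hessian of f at 0 has rank 0. Corank 2; j^3 = u^3 is a perfect cube, so E-series; the 4-jet and mu = 7 give E_7.

7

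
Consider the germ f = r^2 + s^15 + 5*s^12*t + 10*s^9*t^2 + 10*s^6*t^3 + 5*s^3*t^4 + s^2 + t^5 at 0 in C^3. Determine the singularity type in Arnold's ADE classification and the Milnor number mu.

Type A4, Milnor number mu = 4.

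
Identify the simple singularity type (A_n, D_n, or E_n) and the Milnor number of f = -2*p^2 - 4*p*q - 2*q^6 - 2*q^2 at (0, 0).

The Hessian of f at 0 has rank 1. Corank 1: A-series; mu = 5 gives A_5.

Type A5, Milnor number mu = 5.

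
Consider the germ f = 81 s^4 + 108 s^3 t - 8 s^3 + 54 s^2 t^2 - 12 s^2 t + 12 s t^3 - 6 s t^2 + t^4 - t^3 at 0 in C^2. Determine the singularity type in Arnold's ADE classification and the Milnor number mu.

Type E6, Milnor number mu = 6.

The Hessian of f at 0 has rank 0. Corank 2; j^3 = -(2*s + t)^3 is a perfect cube, so E-series; the 4-jet and mu = 6 give E_6.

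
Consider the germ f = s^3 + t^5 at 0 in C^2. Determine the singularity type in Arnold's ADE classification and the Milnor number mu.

The Hessian of f at 0 is [[0, 0], [0, 0]] with rank 0, so corank 2. A Groebner basis of the Jacobian ideal J(f) in C{s,t} is {t^4, s^2}; counting standard monomials gives mu = 8. Corank 2; j^3 = s^3 is a perfect cube, so E-series; the 5-jet and mu = 8 give E_8.

Type E_8, Milnor number mu = 8.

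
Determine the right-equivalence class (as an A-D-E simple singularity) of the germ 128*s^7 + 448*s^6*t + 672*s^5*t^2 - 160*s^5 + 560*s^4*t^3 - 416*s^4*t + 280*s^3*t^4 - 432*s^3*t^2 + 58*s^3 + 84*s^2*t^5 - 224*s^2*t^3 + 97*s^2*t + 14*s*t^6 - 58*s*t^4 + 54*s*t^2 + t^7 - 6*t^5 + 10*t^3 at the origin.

The Hessian of f at 0 has rank 0. Corank 2; j^3 = (2*s + t)*(29*s^2 + 34*s*t + 10*t^2) splits into three distinct lines over C (the quadratic factor has nonzero discriminant), so D_4.

D4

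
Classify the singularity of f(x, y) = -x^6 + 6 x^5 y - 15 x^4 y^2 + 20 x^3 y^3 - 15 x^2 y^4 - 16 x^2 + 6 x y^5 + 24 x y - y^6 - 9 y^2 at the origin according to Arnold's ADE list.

A_5

The Hessian of f at 0 has rank 1. Corank 1: A-series; mu = 5 gives A_5.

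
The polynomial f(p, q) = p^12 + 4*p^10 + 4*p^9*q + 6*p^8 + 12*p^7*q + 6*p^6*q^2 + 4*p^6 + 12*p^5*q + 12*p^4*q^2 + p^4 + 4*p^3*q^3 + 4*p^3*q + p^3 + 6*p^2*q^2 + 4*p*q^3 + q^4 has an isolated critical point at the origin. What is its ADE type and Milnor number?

The Hessian of f at 0 is [[0, 0], [0, 0]] with rank 0, so corank 2. A Groebner basis of the Jacobian ideal J(f) in C{p,q} is {q^4, p*q^2 + q^3/3, p^2}; counting standard monomials gives mu = 6. Corank 2; j^3 = p^3 is a perfect cube, so E-series; the 4-jet and mu = 6 give E_6.

Type E_6, Milnor number mu = 6.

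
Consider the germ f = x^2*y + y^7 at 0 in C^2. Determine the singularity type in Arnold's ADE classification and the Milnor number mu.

Type D_{8}, Milnor number mu = 8.

The Hessian of f at 0 has rank 0. Corank 2; j^3 = x^2*y has shape L^2 M (L != M), so D-series; mu = 8 gives D_8.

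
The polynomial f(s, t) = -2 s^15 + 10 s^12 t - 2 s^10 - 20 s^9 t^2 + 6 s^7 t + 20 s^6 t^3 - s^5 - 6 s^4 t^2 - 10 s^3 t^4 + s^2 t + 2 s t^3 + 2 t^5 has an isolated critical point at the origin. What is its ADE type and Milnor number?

Type D_6, Milnor number mu = 6.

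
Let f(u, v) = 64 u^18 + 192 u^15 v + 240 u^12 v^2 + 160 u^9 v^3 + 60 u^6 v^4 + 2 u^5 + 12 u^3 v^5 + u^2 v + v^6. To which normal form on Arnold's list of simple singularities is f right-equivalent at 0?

D_7

The Hessian of f at 0 is [[0, 0], [0, 0]] with rank 0, so corank 2. A Groebner basis of the Jacobian ideal J(f) in C{u,v} is {u^2/6 + v^5, u^3, u*v}; counting standard monomials gives mu = 7. Corank 2; j^3 = u^2*v has shape L^2 M (L != M), so D-series; mu = 7 gives D_7.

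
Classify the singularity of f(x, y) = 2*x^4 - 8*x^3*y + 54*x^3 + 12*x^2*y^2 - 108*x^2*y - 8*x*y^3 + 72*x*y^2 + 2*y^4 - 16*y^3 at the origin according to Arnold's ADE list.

E_{6}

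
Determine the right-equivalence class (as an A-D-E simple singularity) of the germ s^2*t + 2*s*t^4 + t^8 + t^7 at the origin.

D9

The Hessian of f at 0 is [[0, 0], [0, 0]] with rank 0, so corank 2. A Groebner basis of the Jacobian ideal J(f) in C{s,t} is {s^2*t^2, 8*s^2*t + s^2 + s*t^3, s*t + t^4, s^3}; counting standard monomials gives mu = 9. Corank 2; j^3 = s^2*t has shape L^2 M (L != M), so D-series; mu = 9 gives D_9.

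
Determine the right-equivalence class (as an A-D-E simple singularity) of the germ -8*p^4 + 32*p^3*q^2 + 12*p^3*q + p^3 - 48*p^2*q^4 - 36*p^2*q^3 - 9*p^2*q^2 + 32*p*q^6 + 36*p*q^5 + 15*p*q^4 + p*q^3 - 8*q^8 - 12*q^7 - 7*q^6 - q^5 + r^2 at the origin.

E_{7}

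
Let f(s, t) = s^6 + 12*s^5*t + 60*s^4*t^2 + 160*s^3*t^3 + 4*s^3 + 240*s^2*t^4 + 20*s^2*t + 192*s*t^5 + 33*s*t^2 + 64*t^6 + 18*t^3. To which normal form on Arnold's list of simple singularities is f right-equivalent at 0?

D_{7}

The Hessian of f at 0 has rank 0. Corank 2; j^3 = (s + 2*t)*(2*s + 3*t)^2 has shape L^2 M (L != M), so D-series; mu = 7 gives D_7.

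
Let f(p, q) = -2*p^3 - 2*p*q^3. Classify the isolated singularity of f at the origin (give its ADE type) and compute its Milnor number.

Type E_{7}, Milnor number mu = 7.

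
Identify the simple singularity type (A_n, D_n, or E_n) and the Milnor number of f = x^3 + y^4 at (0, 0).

Type E_6, Milnor number mu = 6.

The Hessian of f at 0 has rank 0. Corank 2; j^3 = x^3 is a perfect cube, so E-series; the 4-jet and mu = 6 give E_6.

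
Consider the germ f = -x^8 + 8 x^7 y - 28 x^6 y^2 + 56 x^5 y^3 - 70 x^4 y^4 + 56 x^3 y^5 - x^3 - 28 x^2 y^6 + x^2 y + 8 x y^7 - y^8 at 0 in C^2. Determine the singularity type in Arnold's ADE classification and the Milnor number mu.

Type D_9, Milnor number mu = 9.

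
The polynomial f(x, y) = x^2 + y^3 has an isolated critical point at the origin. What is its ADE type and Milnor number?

The Hessian of f at 0 is [[2, 0], [0, 0]] with rank 1, so corank 1. A Groebner basis of the Jacobian ideal J(f) in C{x,y} is {y^2, x}; counting standard monomials gives mu = 2. Corank 1: A-series; mu = 2 gives A_2.

Type A2, Milnor number mu = 2.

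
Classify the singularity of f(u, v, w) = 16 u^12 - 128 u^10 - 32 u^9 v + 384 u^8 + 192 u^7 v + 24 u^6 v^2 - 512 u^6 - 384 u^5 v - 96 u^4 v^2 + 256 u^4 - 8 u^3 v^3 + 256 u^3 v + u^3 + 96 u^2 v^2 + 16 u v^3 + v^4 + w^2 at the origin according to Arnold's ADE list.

E6

The Hessian of f at 0 is [[0, 0, 0], [0, 0, 0], [0, 0, 2]] with rank 1, so corank 2. A Groebner basis of the Jacobian ideal J(f) in C{u,v,w} is {v^4, u*v^2 + v^3/12, u^2, w}; counting standard monomials gives mu = 6. Corank 2; j^3 = u^3 is a perfect cube, so E-series; the 4-jet and mu = 6 give E_6.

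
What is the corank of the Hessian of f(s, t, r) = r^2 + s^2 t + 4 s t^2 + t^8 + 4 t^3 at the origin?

2

Hessian at 0 has rank 1.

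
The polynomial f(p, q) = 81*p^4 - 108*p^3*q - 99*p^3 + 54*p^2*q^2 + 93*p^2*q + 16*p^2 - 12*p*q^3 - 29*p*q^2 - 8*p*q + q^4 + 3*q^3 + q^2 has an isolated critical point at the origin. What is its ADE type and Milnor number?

The Hessian of f at 0 has rank 1. Corank 1: A-series; mu = 2 gives A_2.

Type A_{2}, Milnor number mu = 2.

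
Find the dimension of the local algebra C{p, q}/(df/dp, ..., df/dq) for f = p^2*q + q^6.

The Hessian of f at 0 is [[0, 0], [0, 0]] with rank 0, so corank 2. A Groebner basis of the Jacobian ideal J(f) in C{p,q} is {p^2/6 + q^5, p^3, p*q}; counting standard monomials gives mu = 7. Corank 2; j^3 = p^2*q has shape L^2 M (L != M), so D-series; mu = 7 gives D_7.

7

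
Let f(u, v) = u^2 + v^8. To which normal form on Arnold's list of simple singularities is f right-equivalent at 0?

A7

The Hessian of f at 0 has rank 1. Corank 1: A-series; mu = 7 gives A_7.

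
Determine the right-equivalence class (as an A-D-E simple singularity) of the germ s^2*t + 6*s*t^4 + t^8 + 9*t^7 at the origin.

D_{9}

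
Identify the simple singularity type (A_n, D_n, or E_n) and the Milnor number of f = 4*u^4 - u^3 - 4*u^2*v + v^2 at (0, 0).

Type A_2, Milnor number mu = 2.

The Hessian of f at 0 has rank 1. Corank 1: A-series; mu = 2 gives A_2.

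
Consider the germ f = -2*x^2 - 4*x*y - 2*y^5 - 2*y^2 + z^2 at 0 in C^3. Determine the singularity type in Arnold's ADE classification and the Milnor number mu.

Type A_{4}, Milnor number mu = 4.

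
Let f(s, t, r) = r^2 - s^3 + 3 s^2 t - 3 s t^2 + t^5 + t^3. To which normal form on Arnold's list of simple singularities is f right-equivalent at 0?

The Hessian of f at 0 has rank 1. Corank 2; j^3 = -(s - t)^3 is a perfect cube, so E-series; the 5-jet and mu = 8 give E_8.

E8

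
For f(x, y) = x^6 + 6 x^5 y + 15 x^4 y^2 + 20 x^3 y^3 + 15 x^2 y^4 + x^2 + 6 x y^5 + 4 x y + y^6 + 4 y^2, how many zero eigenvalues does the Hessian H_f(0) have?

1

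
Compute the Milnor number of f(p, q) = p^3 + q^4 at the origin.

6

The Hessian of f at 0 has rank 0. Corank 2; j^3 = p^3 is a perfect cube, so E-series; the 4-jet and mu = 6 give E_6.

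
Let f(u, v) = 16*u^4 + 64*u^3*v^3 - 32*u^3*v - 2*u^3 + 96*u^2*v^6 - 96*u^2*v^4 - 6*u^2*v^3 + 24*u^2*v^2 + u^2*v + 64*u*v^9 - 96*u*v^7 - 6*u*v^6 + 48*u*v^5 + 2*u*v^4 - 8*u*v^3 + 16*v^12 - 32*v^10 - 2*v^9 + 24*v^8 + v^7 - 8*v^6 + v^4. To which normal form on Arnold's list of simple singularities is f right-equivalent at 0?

The Hessian of f at 0 has rank 0. Corank 2; j^3 = -u^2*(2*u - v) has shape L^2 M (L != M), so D-series; mu = 5 gives D_5.

D_5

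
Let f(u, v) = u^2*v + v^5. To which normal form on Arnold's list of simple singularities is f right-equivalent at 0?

D_6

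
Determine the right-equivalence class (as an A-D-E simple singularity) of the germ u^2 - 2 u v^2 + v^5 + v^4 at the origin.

A_{4}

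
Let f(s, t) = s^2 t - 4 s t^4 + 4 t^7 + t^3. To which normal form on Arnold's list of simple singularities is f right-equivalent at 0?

D_{4}

The Hessian of f at 0 is [[0, 0], [0, 0]] with rank 0, so corank 2. A Groebner basis of the Jacobian ideal J(f) in C{s,t} is {t^3, s^2 + 3*t^2, s*t}; counting standard monomials gives mu = 4. Corank 2; j^3 = t*(s^2 + t^2) splits into three distinct lines over C (the quadratic factor has nonzero discriminant), so D_4.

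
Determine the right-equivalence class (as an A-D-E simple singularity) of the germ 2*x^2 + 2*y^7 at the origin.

A_{6}

The Hessian of f at 0 is [[4, 0], [0, 0]] with rank 1, so corank 1. A Groebner basis of the Jacobian ideal J(f) in C{x,y} is {y^6, x}; counting standard monomials gives mu = 6. Corank 1: A-series; mu = 6 gives A_6.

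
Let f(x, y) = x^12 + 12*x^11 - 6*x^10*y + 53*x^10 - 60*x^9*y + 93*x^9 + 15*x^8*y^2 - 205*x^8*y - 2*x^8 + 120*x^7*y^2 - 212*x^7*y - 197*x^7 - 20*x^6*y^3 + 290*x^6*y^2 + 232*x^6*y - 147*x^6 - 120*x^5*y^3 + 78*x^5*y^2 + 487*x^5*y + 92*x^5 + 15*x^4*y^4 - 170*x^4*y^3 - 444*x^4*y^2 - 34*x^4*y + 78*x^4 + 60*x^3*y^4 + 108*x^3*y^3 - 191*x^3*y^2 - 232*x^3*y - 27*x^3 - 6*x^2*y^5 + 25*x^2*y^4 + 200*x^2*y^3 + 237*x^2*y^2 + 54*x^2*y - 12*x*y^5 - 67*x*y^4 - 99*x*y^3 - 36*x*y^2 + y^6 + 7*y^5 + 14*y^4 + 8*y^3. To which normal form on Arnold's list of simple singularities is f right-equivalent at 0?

E7

The Hessian of f at 0 has rank 0. Corank 2; j^3 = -(3*x - 2*y)^3 is a perfect cube, so E-series; the 4-jet and mu = 7 give E_7.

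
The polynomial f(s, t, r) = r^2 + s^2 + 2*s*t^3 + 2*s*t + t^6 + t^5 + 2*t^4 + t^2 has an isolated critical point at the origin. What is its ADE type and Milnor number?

Type A4, Milnor number mu = 4.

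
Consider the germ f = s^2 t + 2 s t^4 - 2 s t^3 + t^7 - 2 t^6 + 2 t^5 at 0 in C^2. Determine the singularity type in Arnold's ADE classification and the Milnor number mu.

Type D6, Milnor number mu = 6.

The Hessian of f at 0 is [[0, 0], [0, 0]] with rank 0, so corank 2. A Groebner basis of the Jacobian ideal J(f) in C{s,t} is {s^3, s^2*t, s^2/4 + s*t^2, s^2/4 - s*t + t^3}; counting standard monomials gives mu = 6. Corank 2; j^3 = s^2*t has shape L^2 M (L != M), so D-series; mu = 6 gives D_6.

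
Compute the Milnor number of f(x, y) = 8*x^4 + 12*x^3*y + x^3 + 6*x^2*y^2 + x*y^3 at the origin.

The Hessian of f at 0 is [[0, 0], [0, 0]] with rank 0, so corank 2. A Groebner basis of the Jacobian ideal J(f) in C{x,y} is {3*x^2/4 + y^4 + y^3/4, x^3, x^2*y - x^2/4 - y^3/12, x^2 + x*y^2 + y^3/3}; counting standard monomials gives mu = 7. Corank 2; j^3 = x^3 is a perfect cube, so E-series; the 4-jet and mu = 7 give E_7.

7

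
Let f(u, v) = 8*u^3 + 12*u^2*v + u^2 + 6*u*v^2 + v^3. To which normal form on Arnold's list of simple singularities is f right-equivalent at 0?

A_2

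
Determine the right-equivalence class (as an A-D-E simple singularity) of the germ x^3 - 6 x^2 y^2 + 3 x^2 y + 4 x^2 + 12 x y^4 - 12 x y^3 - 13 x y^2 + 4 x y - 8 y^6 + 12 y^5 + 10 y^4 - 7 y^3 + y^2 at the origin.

The Hessian of f at 0 has rank 1. Corank 1: A-series; mu = 2 gives A_2.

A_{2}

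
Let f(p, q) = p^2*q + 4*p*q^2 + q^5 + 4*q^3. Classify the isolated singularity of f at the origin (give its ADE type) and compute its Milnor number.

Type D_6, Milnor number mu = 6.

The Hessian of f at 0 has rank 0. Corank 2; j^3 = q*(p + 2*q)^2 has shape L^2 M (L != M), so D-series; mu = 6 gives D_6.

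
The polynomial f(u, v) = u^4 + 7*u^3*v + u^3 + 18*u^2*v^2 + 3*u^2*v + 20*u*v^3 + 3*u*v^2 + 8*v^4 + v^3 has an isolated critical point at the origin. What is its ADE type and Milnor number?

The Hessian of f at 0 is [[0, 0], [0, 0]] with rank 0, so corank 2. A Groebner basis of the Jacobian ideal J(f) in C{u,v} is {3*u^2 + 6*u*v + v^4 + v^3 + 3*v^2, u^3 + 9*u^2 + 18*u*v + 4*v^3 + 9*v^2, u^2*v - 5*u^2 - 10*u*v - 8*v^3/3 - 5*v^2, 2*u^2 + u*v^2 + 4*u*v + 5*v^3/3 + 2*v^2}; counting standard monomials gives mu = 7. Corank 2; j^3 = (u + v)^3 is a perfect cube, so E-series; the 4-jet and mu = 7 give E_7.

Type E7, Milnor number mu = 7.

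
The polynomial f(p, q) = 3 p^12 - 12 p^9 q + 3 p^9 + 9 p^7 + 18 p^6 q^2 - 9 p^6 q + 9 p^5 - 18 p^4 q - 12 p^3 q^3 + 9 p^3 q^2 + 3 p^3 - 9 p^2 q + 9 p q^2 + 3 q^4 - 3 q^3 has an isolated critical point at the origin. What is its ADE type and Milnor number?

Type E_6, Milnor number mu = 6.

The Hessian of f at 0 has rank 0. Corank 2; j^3 = 3*(p - q)^3 is a perfect cube, so E-series; the 4-jet and mu = 6 give E_6.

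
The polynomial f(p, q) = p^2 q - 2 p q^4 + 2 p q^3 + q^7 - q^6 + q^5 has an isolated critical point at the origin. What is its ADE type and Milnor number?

Type D_7, Milnor number mu = 7.

The Hessian of f at 0 has rank 0. Corank 2; j^3 = p^2*q has shape L^2 M (L != M), so D-series; mu = 7 gives D_7.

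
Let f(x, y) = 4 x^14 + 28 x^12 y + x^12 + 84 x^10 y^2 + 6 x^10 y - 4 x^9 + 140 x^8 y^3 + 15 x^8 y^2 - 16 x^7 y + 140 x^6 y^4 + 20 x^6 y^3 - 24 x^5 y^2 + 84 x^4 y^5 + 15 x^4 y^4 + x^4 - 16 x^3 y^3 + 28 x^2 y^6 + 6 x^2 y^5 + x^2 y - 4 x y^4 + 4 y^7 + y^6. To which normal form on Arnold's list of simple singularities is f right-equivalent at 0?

The Hessian of f at 0 is [[0, 0], [0, 0]] with rank 0, so corank 2. A Groebner basis of the Jacobian ideal J(f) in C{x,y} is {-x*y/2 + y^4, x^3, x^2*y, x^2/3 + x*y^2}; counting standard monomials gives mu = 7. Corank 2; j^3 = x^2*y has shape L^2 M (L != M), so D-series; mu = 7 gives D_7.

D7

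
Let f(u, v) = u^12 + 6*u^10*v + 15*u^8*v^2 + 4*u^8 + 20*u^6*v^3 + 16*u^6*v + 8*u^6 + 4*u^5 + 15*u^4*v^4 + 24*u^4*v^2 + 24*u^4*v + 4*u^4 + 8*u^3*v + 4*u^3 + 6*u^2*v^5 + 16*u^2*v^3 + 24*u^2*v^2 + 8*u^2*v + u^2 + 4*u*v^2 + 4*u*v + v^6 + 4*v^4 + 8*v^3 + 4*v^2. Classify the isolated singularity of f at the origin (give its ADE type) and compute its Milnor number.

Type A_{5}, Milnor number mu = 5.

The Hessian of f at 0 has rank 1. Corank 1: A-series; mu = 5 gives A_5.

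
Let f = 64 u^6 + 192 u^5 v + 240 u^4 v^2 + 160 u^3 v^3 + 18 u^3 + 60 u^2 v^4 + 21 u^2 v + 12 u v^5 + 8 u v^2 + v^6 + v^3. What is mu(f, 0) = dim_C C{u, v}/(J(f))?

The Hessian of f at 0 has rank 0. Corank 2; j^3 = (2*u + v)*(3*u + v)^2 has shape L^2 M (L != M), so D-series; mu = 7 gives D_7.

7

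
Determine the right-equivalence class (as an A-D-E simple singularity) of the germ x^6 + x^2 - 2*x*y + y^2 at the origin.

A_5

The Hessian of f at 0 is [[2, -2], [-2, 2]] with rank 1, so corank 1. A Groebner basis of the Jacobian ideal J(f) in C{x,y} is {y^5, x - y}; counting standard monomials gives mu = 5. Corank 1: A-series; mu = 5 gives A_5.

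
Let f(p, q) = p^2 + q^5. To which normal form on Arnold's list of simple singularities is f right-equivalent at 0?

A_4

The Hessian of f at 0 is [[2, 0], [0, 0]] with rank 1, so corank 1. A Groebner basis of the Jacobian ideal J(f) in C{p,q} is {q^4, p}; counting standard monomials gives mu = 4. Corank 1: A-series; mu = 4 gives A_4.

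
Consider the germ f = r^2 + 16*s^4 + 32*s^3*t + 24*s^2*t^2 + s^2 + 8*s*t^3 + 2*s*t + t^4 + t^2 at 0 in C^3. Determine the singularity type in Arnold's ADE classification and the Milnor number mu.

Type A_3, Milnor number mu = 3.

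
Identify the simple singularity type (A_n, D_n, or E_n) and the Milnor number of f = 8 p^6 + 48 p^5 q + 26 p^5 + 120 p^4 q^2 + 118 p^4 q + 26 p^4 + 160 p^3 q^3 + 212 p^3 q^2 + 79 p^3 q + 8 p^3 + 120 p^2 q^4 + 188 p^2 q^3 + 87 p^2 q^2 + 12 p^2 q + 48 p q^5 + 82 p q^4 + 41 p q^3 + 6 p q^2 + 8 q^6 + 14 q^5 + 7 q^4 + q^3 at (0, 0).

The Hessian of f at 0 has rank 0. Corank 2; j^3 = (2*p + q)^3 is a perfect cube, so E-series; the 4-jet and mu = 7 give E_7.

Type E_7, Milnor number mu = 7.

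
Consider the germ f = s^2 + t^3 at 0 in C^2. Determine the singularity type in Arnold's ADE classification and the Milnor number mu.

Type A2, Milnor number mu = 2.

The Hessian of f at 0 has rank 1. Corank 1: A-series; mu = 2 gives A_2.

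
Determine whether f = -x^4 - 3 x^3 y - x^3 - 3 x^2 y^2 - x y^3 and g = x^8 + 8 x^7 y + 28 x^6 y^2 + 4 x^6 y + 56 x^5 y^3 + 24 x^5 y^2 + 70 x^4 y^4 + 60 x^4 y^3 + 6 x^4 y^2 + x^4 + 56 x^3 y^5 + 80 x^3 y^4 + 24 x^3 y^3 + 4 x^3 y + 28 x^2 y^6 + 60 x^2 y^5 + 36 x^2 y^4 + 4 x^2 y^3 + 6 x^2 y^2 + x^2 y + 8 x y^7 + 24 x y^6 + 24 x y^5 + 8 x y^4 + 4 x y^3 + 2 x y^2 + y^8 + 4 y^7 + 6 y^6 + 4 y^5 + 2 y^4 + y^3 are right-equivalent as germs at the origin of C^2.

No.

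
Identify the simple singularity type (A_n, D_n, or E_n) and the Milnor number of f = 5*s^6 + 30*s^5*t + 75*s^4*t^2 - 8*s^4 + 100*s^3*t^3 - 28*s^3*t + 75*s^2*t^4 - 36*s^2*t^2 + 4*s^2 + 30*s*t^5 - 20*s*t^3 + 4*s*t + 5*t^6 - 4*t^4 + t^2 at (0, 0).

Type A_5, Milnor number mu = 5.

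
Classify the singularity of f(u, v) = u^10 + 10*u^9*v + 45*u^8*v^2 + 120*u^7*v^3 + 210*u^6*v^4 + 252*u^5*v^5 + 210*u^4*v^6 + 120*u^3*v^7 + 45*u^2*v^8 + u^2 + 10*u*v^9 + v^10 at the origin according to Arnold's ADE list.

A_9

The Hessian of f at 0 has rank 1. Corank 1: A-series; mu = 9 gives A_9.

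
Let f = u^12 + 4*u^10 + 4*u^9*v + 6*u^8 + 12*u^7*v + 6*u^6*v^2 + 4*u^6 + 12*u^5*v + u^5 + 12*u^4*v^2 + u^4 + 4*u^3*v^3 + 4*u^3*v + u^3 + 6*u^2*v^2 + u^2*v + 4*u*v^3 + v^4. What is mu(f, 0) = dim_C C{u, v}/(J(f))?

The Hessian of f at 0 has rank 0. Corank 2; j^3 = u^2*(u + v) has shape L^2 M (L != M), so D-series; mu = 5 gives D_5.

5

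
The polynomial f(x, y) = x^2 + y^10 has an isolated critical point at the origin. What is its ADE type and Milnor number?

The Hessian of f at 0 is [[2, 0], [0, 0]] with rank 1, so corank 1. A Groebner basis of the Jacobian ideal J(f) in C{x,y} is {y^9, x}; counting standard monomials gives mu = 9. Corank 1: A-series; mu = 9 gives A_9.

Type A_{9}, Milnor number mu = 9.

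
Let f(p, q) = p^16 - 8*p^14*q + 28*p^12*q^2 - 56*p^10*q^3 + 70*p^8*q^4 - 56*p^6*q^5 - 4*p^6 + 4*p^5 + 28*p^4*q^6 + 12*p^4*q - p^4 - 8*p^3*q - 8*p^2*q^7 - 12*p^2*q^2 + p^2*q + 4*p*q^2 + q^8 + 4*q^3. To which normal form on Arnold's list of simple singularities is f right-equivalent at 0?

D_{9}

The Hessian of f at 0 has rank 0. Corank 2; j^3 = q*(p + 2*q)^2 has shape L^2 M (L != M), so D-series; mu = 9 gives D_9.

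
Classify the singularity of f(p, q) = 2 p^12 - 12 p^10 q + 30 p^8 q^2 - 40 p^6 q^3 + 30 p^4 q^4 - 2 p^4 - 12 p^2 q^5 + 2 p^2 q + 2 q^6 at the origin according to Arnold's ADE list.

The Hessian of f at 0 has rank 0. Corank 2; j^3 = 2*p^2*q has shape L^2 M (L != M), so D-series; mu = 7 gives D_7.

D_{7}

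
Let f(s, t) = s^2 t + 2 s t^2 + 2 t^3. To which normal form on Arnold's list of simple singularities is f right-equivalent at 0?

The Hessian of f at 0 is [[0, 0], [0, 0]] with rank 0, so corank 2. A Groebner basis of the Jacobian ideal J(f) in C{s,t} is {t^3, s^2 + 2*t^2, s*t + t^2}; counting standard monomials gives mu = 4. Corank 2; j^3 = t*(s^2 + 2*s*t + 2*t^2) splits into three distinct lines over C (the quadratic factor has nonzero discriminant), so D_4.

D4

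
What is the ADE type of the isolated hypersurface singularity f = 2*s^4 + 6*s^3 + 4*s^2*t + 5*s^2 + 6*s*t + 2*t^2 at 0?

A_1

The Hessian of f at 0 has rank 2. Corank 0: nondegenerate Morse point, so A_1.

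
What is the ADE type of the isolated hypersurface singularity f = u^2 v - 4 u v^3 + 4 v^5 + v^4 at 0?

D5

The Hessian of f at 0 is [[0, 0], [0, 0]] with rank 0, so corank 2. A Groebner basis of the Jacobian ideal J(f) in C{u,v} is {u*v^2, -u*v/2 + v^3, u^2 + 2*u*v}; counting standard monomials gives mu = 5. Corank 2; j^3 = u^2*v has shape L^2 M (L != M), so D-series; mu = 5 gives D_5.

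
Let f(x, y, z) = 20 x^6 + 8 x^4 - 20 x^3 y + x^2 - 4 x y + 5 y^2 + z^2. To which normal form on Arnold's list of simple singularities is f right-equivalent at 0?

The Hessian of f at 0 has rank 3. Corank 0: nondegenerate Morse point, so A_1.

A_1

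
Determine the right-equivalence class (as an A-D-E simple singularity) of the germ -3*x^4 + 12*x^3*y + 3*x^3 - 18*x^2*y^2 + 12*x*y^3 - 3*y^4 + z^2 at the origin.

The Hessian of f at 0 has rank 1. Corank 2; j^3 = 3*x^3 is a perfect cube, so E-series; the 4-jet and mu = 6 give E_6.

E_6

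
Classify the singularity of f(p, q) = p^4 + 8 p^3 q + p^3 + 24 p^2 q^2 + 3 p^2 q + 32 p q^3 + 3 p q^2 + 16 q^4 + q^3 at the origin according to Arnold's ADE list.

E6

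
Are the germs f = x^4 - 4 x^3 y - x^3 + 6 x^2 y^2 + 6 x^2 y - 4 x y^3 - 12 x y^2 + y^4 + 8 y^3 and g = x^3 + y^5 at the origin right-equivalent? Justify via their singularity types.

No.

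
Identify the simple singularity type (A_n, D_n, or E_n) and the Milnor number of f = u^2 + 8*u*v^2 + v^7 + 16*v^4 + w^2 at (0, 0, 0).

Type A_{6}, Milnor number mu = 6.

The Hessian of f at 0 has rank 2. Corank 1: A-series; mu = 6 gives A_6.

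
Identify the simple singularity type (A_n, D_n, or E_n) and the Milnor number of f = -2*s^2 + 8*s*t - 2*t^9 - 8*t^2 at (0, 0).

Type A_8, Milnor number mu = 8.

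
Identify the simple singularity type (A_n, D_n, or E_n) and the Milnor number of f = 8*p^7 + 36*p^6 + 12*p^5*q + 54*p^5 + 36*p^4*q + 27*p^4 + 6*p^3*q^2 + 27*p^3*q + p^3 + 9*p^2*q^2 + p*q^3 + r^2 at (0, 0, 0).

The Hessian of f at 0 is [[0, 0, 0], [0, 0, 0], [0, 0, 2]] with rank 1, so corank 2. A Groebner basis of the Jacobian ideal J(f) in C{p,q,r} is {p^2/3 + q^4 + q^3/9, p^3, p^2*q - p^2/9 - q^3/27, 2*p^2/3 + p*q^2 + 2*q^3/9, r}; counting standard monomials gives mu = 7. Corank 2; j^3 = p^3 is a perfect cube, so E-series; the 4-jet and mu = 7 give E_7.

Type E_{7}, Milnor number mu = 7.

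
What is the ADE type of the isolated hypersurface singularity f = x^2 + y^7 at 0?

The Hessian of f at 0 is [[2, 0], [0, 0]] with rank 1, so corank 1. A Groebner basis of the Jacobian ideal J(f) in C{x,y} is {y^6, x}; counting standard monomials gives mu = 6. Corank 1: A-series; mu = 6 gives A_6.

A_6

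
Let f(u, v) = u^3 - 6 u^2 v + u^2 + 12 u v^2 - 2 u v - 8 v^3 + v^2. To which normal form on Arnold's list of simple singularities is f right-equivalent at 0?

A_2

The Hessian of f at 0 is [[2, -2], [-2, 2]] with rank 1, so corank 1. A Groebner basis of the Jacobian ideal J(f) in C{u,v} is {v^2, u - v}; counting standard monomials gives mu = 2. Corank 1: A-series; mu = 2 gives A_2.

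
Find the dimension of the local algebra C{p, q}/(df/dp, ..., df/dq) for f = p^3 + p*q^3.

7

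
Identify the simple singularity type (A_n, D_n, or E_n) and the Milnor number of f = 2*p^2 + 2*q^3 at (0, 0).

Type A2, Milnor number mu = 2.

The Hessian of f at 0 has rank 1. Corank 1: A-series; mu = 2 gives A_2.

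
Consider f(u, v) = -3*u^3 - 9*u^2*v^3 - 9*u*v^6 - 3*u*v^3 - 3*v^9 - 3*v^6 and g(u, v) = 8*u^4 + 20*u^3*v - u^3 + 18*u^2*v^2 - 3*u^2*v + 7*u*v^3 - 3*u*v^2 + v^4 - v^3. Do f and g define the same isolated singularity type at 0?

Yes.

The Hessian of f at 0 is [[0, 0], [0, 0]] with rank 0, so corank 2. A Groebner basis of the Jacobian ideal J(f) in C{u,v} is {u^3, u*v^2, 3*u^2 + v^3}; counting standard monomials gives mu = 7. Corank 2; j^3 = -3*u^3 is a perfect cube, so E-series; the 4-jet and mu = 7 give E_7. The Hessian of g at 0 is [[0, 0], [0, 0]] with rank 0, so corank 2. A Groebner basis of the Jacobian ideal J(g) in C{u,v} is {3*u^2/4 + 3*u*v/2 + v^4 + v^3/4 + 3*v^2/4, u^3 - 9*u^2/4 - 9*u*v/2 + v^3/4 - 9*v^2/4, u^2*v + 7*u^2/4 + 7*u*v/2 - 5*v^3/12 + 7*v^2/4, -u^2 + u*v^2 - 2*u*v + 2*v^3/3 - v^2}; counting standard monomials gives mu = 7. Corank 2; j^3 = -(u + v)^3 is a perfect cube, so E-series; the 4-jet and mu = 7 give E_7. Both have type E_7, hence right-equivalent.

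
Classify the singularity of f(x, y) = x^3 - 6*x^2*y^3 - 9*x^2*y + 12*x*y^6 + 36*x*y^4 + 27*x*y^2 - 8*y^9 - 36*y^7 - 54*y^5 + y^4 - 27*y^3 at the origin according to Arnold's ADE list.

E_{6}

The Hessian of f at 0 is [[0, 0], [0, 0]] with rank 0, so corank 2. A Groebner basis of the Jacobian ideal J(f) in C{x,y} is {y^3, x^2 - 6*x*y + 9*y^2}; counting standard monomials gives mu = 6. Corank 2; j^3 = (x - 3*y)^3 is a perfect cube, so E-series; the 4-jet and mu = 6 give E_6.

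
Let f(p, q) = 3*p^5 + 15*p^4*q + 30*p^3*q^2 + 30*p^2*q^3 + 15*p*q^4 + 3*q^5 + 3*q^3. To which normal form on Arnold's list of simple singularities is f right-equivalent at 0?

The Hessian of f at 0 is [[0, 0], [0, 0]] with rank 0, so corank 2. A Groebner basis of the Jacobian ideal J(f) in C{p,q} is {p^4 + 4*p^3*q, q^2}; counting standard monomials gives mu = 8. Corank 2; j^3 = 3*q^3 is a perfect cube, so E-series; the 5-jet and mu = 8 give E_8.

E_8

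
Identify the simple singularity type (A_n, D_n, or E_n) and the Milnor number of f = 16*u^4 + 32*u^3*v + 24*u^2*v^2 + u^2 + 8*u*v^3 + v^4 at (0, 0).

The Hessian of f at 0 has rank 1. Corank 1: A-series; mu = 3 gives A_3.

Type A_3, Milnor number mu = 3.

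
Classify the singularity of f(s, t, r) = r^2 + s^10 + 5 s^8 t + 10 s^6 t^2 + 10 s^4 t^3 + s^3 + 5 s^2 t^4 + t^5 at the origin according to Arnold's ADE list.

The Hessian of f at 0 has rank 1. Corank 2; j^3 = s^3 is a perfect cube, so E-series; the 5-jet and mu = 8 give E_8.

E_{8}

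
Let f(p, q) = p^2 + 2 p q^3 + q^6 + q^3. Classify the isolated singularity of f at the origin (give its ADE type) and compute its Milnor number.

Type A2, Milnor number mu = 2.

The Hessian of f at 0 has rank 1. Corank 1: A-series; mu = 2 gives A_2.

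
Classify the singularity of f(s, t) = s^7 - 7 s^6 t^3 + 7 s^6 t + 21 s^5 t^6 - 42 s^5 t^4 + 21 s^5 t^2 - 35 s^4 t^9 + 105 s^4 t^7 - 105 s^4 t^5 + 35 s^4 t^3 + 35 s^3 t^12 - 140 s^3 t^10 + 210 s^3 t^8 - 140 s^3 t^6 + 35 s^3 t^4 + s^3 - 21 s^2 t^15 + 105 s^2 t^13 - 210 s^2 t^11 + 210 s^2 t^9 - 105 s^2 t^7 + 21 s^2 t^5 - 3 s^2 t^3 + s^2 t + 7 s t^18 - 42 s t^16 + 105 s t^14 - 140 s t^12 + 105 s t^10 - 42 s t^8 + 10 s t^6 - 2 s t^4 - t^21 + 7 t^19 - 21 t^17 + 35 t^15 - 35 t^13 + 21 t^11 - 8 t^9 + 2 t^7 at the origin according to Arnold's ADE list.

D8

The Hessian of f at 0 is [[0, 0], [0, 0]] with rank 0, so corank 2. A Groebner basis of the Jacobian ideal J(f) in C{s,t} is {s^2/6 + s*t^3, -7*s^2/6 - s*t + t^4, s^3, s^2*t}; counting standard monomials gives mu = 8. Corank 2; j^3 = s^2*(s + t) has shape L^2 M (L != M), so D-series; mu = 8 gives D_8.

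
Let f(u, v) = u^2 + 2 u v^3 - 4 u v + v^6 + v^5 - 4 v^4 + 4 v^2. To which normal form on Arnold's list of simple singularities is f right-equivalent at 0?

A_{4}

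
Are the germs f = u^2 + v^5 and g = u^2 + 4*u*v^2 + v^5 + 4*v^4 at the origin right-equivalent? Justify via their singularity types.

Yes.

The Hessian of f at 0 is [[2, 0], [0, 0]] with rank 1, so corank 1. A Groebner basis of the Jacobian ideal J(f) in C{u,v} is {v^4, u}; counting standard monomials gives mu = 4. Corank 1: A-series; mu = 4 gives A_4. The Hessian of g at 0 is [[2, 0], [0, 0]] with rank 1, so corank 1. A Groebner basis of the Jacobian ideal J(g) in C{u,v} is {u^2, u/2 + v^2}; counting standard monomials gives mu = 4. Corank 1: A-series; mu = 4 gives A_4. Both have type A_4, hence right-equivalent.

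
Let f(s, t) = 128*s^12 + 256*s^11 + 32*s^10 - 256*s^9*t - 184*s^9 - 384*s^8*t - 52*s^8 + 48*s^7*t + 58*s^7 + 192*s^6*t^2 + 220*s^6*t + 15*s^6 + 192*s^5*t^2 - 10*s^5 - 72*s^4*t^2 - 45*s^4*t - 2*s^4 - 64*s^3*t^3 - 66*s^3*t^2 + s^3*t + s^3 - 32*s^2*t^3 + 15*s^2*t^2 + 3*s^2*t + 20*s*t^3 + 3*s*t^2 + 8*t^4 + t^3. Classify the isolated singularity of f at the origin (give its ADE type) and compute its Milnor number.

The Hessian of f at 0 is [[0, 0], [0, 0]] with rank 0, so corank 2. A Groebner basis of the Jacobian ideal J(f) in C{s,t} is {-3*s^2/13 - 6*s*t/13 + t^4 - t^3/13 - 3*t^2/13, s^3 - 18*s^2/13 - 36*s*t/13 + 7*t^3/13 - 18*t^2/13, s^2*t + 11*s^2/13 + 22*s*t/13 - 28*t^3/39 + 11*t^2/13, -5*s^2/13 + s*t^2 - 10*s*t/13 + 34*t^3/39 - 5*t^2/13}; counting standard monomials gives mu = 7. Corank 2; j^3 = (s + t)^3 is a perfect cube, so E-series; the 4-jet and mu = 7 give E_7.

Type E_7, Milnor number mu = 7.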